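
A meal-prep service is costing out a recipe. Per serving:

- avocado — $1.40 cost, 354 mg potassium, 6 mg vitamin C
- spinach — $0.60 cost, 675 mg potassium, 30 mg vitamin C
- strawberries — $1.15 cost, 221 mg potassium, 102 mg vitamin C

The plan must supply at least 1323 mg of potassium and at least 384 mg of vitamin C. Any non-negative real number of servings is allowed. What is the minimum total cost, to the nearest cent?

For a min-cost LP with two ≥-constraints, a basic feasible solution has at most two positive variables.
avocado only: max(1323/354, 384/6) = 64 servings → $89.60.
spinach only: max(1323/675, 384/30) = 12.8 servings → $7.68.
strawberries only: max(1323/221, 384/102) = 5.986 servings → $6.88.
avocado + spinach with both targets exact would need a negative amount; discard.
avocado + strawberries with both tight: 1.44 servings and 3.68 servings → $6.25.
spinach + strawberries with both tight: 0.8049 servings and 3.528 servings → $4.54.
Cheapest feasible corner: $4.54.

$4.54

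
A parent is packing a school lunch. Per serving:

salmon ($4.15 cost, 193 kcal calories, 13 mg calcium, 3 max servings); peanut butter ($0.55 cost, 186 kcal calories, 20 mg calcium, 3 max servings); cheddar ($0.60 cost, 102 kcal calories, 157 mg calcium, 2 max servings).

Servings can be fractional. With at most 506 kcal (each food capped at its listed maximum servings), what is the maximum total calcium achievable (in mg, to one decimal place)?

346.5 mg

Calcium per kcal: cheddar 1.539, peanut butter 0.1075, salmon 0.06736.
Take 2 servings of cheddar: uses 204 kcal, +314.0 mg calcium (running total 314.0 mg).
Take 1.624 servings of peanut butter: uses 302 kcal, +32.5 mg calcium (running total 346.5 mg).
Filling greedily by calcium-per-kcal is optimal for one linear limit, giving 346.5 mg.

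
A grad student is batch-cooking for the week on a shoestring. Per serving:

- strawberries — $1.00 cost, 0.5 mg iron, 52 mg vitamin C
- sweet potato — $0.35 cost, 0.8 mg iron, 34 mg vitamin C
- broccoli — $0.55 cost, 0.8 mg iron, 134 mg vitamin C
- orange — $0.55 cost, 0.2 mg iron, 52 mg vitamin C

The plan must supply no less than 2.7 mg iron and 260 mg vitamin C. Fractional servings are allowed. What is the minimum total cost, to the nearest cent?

Check every corner: each single food scaled to meet both minima, and each pair solved so both constraints bind.
strawberries only: max(2.7/0.5, 260/52) = 5.4 servings → $5.40.
sweet potato only: max(2.7/0.8, 260/34) = 7.647 servings → $2.68.
broccoli only: max(2.7/0.8, 260/134) = 3.375 servings → $1.86.
orange only: max(2.7/0.2, 260/52) = 13.5 servings → $7.42.
strawberries + sweet potato with both tight: 4.724 servings and 0.4228 servings → $4.87.
strawberries + broccoli with both targets exact would need a negative amount; discard.
strawberries + orange: intersection lies outside the first quadrant.
sweet potato + broccoli with both tight: 1.923 servings and 1.452 servings → $1.47.
sweet potato + orange with both tight: 2.54 servings and 3.339 servings → $2.73.
broccoli + orange: the both-tight solution has a negative serving — not a feasible corner.
The minimum over all feasible corners is $1.47.

$1.47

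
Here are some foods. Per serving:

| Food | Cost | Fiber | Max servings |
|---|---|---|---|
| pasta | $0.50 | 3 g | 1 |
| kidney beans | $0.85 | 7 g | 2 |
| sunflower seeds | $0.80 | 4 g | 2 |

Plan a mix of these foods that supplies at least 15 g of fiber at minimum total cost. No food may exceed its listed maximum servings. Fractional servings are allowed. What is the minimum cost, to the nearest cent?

$1.87

Cost per g of fiber: kidney beans $0.1214, pasta $0.1667, sunflower seeds $0.2000.
Take 2 servings of kidney beans: +14.0 g fiber for $1.70 (total $1.70, still need 1.0 g).
Take 0.3333 servings of pasta: +1.0 g fiber for $0.17 (total $1.87, still need 0.0 g).
Filling from the cheapest source first is optimal under one linear minimum: $1.87.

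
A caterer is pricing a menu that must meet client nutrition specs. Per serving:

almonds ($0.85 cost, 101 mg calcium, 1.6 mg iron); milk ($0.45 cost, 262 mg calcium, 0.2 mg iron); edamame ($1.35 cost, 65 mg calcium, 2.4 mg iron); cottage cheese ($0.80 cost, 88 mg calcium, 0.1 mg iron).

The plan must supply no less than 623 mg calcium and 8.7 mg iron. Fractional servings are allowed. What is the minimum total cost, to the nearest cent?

For a min-cost LP with two ≥-constraints, a basic feasible solution has at most two positive variables.
almonds only: max(623/101, 8.7/1.6) = 6.168 servings → $5.24.
milk only: max(623/262, 8.7/0.2) = 43.5 servings → $19.57.
edamame only: max(623/65, 8.7/2.4) = 9.585 servings → $12.94.
cottage cheese only: max(623/88, 8.7/0.1) = 87 servings → $69.60.
almonds + milk with both tight: 5.401 servings and 0.296 servings → $4.72.
almonds + edamame with both targets exact would need a negative amount; discard.
almonds + cottage cheese with both tight: 5.381 servings and 0.9036 servings → $5.30.
milk + edamame with both tight: 1.51 servings and 3.499 servings → $5.40.
milk + cottage cheese: the both-tight solution has a negative serving — not a feasible corner.
edamame + cottage cheese with both tight: 3.436 servings and 4.542 servings → $8.27.
The minimum over all feasible corners is $4.72.

$4.72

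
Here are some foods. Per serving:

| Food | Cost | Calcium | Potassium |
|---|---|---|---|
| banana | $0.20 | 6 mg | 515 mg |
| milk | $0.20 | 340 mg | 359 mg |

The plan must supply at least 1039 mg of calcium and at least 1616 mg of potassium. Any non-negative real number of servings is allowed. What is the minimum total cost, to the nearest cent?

Check every corner: each single food scaled to meet both minima, and each pair solved so both constraints bind.
banana only: max(1039/6, 1616/515) = 173.2 servings → $34.63.
milk only: max(1039/340, 1616/359) = 4.501 servings → $0.90.
banana + milk with both tight: 1.02 servings and 3.038 servings → $0.81.
Cheapest feasible corner: $0.81.

$0.81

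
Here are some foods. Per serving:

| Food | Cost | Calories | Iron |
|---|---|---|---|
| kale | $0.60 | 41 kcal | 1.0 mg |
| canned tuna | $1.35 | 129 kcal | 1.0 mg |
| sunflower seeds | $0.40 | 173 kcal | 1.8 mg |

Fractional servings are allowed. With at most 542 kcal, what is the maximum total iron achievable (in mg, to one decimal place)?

13.2 mg

Iron per kcal: kale 0.02439, sunflower seeds 0.0104, canned tuna 0.007752.
With no serving limits, spend the whole calories allowance on kale: 542 kcal / 41 kcal × 1.0 mg = 13.2 mg.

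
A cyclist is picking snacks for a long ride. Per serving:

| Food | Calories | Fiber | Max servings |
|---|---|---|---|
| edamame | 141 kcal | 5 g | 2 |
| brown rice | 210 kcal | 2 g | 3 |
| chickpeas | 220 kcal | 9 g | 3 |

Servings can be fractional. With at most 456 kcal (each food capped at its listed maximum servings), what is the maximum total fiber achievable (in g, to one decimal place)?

Fiber per kcal: chickpeas 0.04091, edamame 0.03546, brown rice 0.009524.
Take 2.073 servings of chickpeas: uses 456 kcal, +18.7 g fiber (running total 18.7 g).
Greedy by best ratio exhausts the calories allowance optimally: 18.7 g.

18.7 g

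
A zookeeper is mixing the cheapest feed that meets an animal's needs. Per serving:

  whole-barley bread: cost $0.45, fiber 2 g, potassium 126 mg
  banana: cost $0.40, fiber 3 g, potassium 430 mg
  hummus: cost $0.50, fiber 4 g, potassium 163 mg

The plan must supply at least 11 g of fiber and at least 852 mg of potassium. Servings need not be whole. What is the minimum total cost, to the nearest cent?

Two binding constraints pin down two serving amounts, so the optimal mix uses at most two foods. The candidates are each food alone (scaled to the tighter of fiber/potassium) and each pair with both constraints tight.
whole-barley bread only: max(11/2, 852/126) = 6.762 servings → $3.04.
banana only: max(11/3, 852/430) = 3.667 servings → $1.47.
hummus only: max(11/4, 852/163) = 5.227 servings → $2.61.
whole-barley bread + banana with both tight: 4.51 servings and 0.6598 servings → $2.29.
whole-barley bread + hummus: intersection lies outside the first quadrant.
banana + hummus with both tight: 1.312 servings and 1.766 servings → $1.41.
Cheapest feasible corner: $1.41.

$1.41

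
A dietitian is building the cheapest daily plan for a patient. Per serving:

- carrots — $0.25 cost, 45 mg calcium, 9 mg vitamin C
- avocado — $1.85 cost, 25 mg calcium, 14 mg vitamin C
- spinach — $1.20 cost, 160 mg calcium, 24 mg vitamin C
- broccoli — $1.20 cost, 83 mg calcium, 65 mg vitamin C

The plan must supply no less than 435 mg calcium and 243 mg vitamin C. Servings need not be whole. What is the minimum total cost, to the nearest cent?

This is a tiny linear program; its minimum lies at a vertex of the feasible set. List the vertices and price them.
carrots only: max(435/45, 243/9) = 27 servings → $6.75.
avocado only: max(435/25, 243/14) = 17.4 servings → $32.19.
spinach only: max(435/160, 243/24) = 10.12 servings → $12.15.
broccoli only: max(435/83, 243/65) = 5.241 servings → $6.29.
carrots + avocado with both tight: 0.03704 servings and 17.33 servings → $32.08.
carrots + spinach: intersection lies outside the first quadrant.
carrots + broccoli with both tight: 3.722 servings and 3.223 servings → $4.80.
avocado + spinach with both tight: 17.34 servings and 0.009146 servings → $32.09.
avocado + broccoli with both targets exact would need a negative amount; discard.
spinach + broccoli with both tight: 0.9641 servings and 3.382 servings → $5.22.
The minimum over all feasible corners is $4.80.

$4.80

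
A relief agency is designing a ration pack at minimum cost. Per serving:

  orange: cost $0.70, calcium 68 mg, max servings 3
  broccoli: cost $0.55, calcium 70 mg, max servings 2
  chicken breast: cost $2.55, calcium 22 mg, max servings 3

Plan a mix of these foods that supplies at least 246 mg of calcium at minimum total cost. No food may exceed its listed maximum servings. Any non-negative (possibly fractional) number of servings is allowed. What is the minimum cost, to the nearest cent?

Cost per mg of calcium: broccoli $0.0079, orange $0.0103, chicken breast $0.1159.
Take 2 servings of broccoli: +140.0 mg calcium for $1.10 (total $1.10, still need 106.0 mg).
Take 1.559 servings of orange: +106.0 mg calcium for $1.09 (total $2.19, still need 0.0 mg).
Greedy by cheapest-per-mg is optimal for a single linear constraint, so the minimum cost is $2.19.

$2.19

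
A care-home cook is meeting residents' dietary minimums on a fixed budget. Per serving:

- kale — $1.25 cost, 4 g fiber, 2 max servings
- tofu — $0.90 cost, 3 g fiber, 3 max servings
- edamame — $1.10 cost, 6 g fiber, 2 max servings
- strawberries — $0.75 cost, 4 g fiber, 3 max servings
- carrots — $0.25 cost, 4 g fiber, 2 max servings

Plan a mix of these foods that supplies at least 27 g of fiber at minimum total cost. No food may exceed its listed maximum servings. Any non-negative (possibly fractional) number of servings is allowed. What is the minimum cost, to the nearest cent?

Cost per g of fiber: carrots $0.0625, edamame $0.1833, strawberries $0.1875, tofu $0.3000, kale $0.3125.
Take 2 servings of carrots: +8.0 g fiber for $0.50 (total $0.50, still need 19.0 g).
Take 2 servings of edamame: +12.0 g fiber for $2.20 (total $2.70, still need 7.0 g).
Take 1.75 servings of strawberries: +7.0 g fiber for $1.31 (total $4.01, still need 0.0 g).
Filling from the cheapest source first is optimal under one linear minimum: $4.01.

$4.01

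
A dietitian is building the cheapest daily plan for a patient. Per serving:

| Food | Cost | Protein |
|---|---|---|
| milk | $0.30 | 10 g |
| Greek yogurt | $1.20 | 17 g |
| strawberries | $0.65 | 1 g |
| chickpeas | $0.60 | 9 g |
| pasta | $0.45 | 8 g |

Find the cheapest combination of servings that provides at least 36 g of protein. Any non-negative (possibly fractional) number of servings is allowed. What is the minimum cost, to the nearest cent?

Cost per g of protein: milk $0.0300, pasta $0.0563, chickpeas $0.0667, Greek yogurt $0.0706, strawberries $0.6500.
With no serving limits, use only milk: 36 g / 10 g = 3.6 servings × $0.30 = $1.08.

$1.08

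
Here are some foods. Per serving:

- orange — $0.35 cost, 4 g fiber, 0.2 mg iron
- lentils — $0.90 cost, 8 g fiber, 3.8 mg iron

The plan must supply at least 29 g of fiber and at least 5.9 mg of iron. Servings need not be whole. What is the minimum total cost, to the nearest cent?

$2.80

This is a tiny linear program; its minimum lies at a vertex of the feasible set. List the vertices and price them.
orange only: max(29/4, 5.9/0.2) = 29.5 servings → $10.32.
lentils only: max(29/8, 5.9/3.8) = 3.625 servings → $3.26.
orange + lentils with both tight: 4.632 servings and 1.309 servings → $2.80.
Cheapest feasible corner: $2.80.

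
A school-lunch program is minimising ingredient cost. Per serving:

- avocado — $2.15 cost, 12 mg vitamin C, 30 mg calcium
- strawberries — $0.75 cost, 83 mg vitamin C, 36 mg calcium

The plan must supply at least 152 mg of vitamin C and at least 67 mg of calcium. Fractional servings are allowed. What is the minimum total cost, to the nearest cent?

The cheapest plan sits at a corner of the feasible region — with two constraints it uses at most two foods.
avocado only: max(152/12, 67/30) = 12.67 servings → $27.23.
strawberries only: max(152/83, 67/36) = 1.861 servings → $1.40.
avocado + strawberries with both tight: 0.04325 servings and 1.825 servings → $1.46.
Cheapest feasible corner: $1.40.

$1.40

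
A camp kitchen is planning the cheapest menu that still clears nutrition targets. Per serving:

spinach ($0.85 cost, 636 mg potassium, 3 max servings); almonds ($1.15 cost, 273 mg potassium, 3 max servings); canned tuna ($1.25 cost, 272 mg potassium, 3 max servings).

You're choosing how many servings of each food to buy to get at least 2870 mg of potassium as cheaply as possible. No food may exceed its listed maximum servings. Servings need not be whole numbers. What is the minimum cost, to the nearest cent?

Cost per mg of potassium: spinach $0.0013, almonds $0.0042, canned tuna $0.0046.
Take 3 servings of spinach: +1908.0 mg potassium for $2.55 (total $2.55, still need 962.0 mg).
Take 3 servings of almonds: +819.0 mg potassium for $3.45 (total $6.00, still need 143.0 mg).
Take 0.5257 servings of canned tuna: +143.0 mg potassium for $0.66 (total $6.66, still need 0.0 mg).
Filling from the cheapest source first is optimal under one linear minimum: $6.66.

$6.66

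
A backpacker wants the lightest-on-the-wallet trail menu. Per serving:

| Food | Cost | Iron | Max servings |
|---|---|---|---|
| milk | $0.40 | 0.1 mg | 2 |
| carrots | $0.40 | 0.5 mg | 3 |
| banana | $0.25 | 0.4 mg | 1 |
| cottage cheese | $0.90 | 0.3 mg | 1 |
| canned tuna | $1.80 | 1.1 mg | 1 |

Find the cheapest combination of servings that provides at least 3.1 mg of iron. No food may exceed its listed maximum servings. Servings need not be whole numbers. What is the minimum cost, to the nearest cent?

$3.55

Cost per mg of iron: banana $0.6250, carrots $0.8000, canned tuna $1.6364, cottage cheese $3.0000, milk $4.0000.
Take 1 serving of banana: +0.4 mg iron for $0.25 (total $0.25, still need 2.7 mg).
Take 3 servings of carrots: +1.5 mg iron for $1.20 (total $1.45, still need 1.2 mg).
Take 1 serving of canned tuna: +1.1 mg iron for $1.80 (total $3.25, still need 0.1 mg).
Take 0.3333 servings of cottage cheese: +0.1 mg iron for $0.30 (total $3.55, still need 0.0 mg).
Greedy by cheapest-per-mg is optimal for a single linear constraint, so the minimum cost is $3.55.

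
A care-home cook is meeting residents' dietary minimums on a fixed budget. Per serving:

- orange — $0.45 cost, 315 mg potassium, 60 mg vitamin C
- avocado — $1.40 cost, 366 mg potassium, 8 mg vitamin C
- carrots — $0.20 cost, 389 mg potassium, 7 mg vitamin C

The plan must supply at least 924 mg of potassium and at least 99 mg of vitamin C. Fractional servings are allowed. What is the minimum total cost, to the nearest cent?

orange only: max(924/315, 99/60) = 2.933 servings → $1.32.
avocado only: max(924/366, 99/8) = 12.38 servings → $17.32.
carrots only: max(924/389, 99/7) = 14.14 servings → $2.83.
orange + avocado with both tight: 1.484 servings and 1.248 servings → $2.41.
orange + carrots with both tight: 1.516 servings and 1.148 servings → $0.91.
avocado + carrots with both targets exact would need a negative amount; discard.
So the least-cost plan costs $0.91.

$0.91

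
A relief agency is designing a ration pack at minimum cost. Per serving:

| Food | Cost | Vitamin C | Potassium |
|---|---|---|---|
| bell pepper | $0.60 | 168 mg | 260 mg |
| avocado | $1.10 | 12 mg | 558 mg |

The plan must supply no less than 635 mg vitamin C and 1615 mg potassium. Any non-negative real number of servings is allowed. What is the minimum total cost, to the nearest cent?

Two binding constraints pin down two serving amounts, so the optimal mix uses at most two foods. The candidates are each food alone (scaled to the tighter of vitamin C/potassium) and each pair with both constraints tight.
bell pepper only: max(635/168, 1615/260) = 6.212 servings → $3.73.
avocado only: max(635/12, 1615/558) = 52.92 servings → $58.21.
bell pepper + avocado with both tight: 3.696 servings and 1.172 servings → $3.51.
So the least-cost plan costs $3.51.

$3.51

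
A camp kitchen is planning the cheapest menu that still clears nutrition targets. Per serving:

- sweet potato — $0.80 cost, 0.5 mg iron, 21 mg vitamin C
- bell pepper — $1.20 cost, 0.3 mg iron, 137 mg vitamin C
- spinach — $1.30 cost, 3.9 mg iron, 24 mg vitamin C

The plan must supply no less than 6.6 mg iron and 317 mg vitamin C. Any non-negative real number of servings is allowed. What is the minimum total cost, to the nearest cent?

The cheapest plan sits at a corner of the feasible region — with two constraints it uses at most two foods.
sweet potato only: max(6.6/0.5, 317/21) = 15.1 servings → $12.08.
bell pepper only: max(6.6/0.3, 317/137) = 22 servings → $26.40.
spinach only: max(6.6/3.9, 317/24) = 13.21 servings → $17.17.
sweet potato + bell pepper with both tight: 13.01 servings and 0.3199 servings → $10.79.
sweet potato + spinach: the both-tight solution has a negative serving — not a feasible corner.
bell pepper + spinach with both tight: 2.045 servings and 1.535 servings → $4.45.
So the least-cost plan costs $4.45.

$4.45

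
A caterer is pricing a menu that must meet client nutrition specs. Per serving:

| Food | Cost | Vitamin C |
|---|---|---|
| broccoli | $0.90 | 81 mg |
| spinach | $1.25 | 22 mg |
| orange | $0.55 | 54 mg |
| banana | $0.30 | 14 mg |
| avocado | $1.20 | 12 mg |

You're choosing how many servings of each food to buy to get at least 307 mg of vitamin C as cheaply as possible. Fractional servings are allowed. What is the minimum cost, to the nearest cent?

$3.13

Cost per mg of vitamin C: orange $0.0102, broccoli $0.0111, banana $0.0214, spinach $0.0568, avocado $0.1000.
With no serving limits, use only orange: 307 mg / 54 mg = 5.685 servings × $0.55 = $3.13.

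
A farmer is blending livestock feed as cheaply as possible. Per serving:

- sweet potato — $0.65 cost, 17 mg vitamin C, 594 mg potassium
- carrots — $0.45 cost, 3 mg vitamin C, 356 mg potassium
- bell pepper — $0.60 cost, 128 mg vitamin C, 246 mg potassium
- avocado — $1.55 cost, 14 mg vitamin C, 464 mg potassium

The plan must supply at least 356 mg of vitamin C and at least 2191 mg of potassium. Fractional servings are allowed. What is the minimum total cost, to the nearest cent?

sweet potato only: max(356/17, 2191/594) = 20.94 servings → $13.61.
carrots only: max(356/3, 2191/356) = 118.7 servings → $53.40.
bell pepper only: max(356/128, 2191/246) = 8.907 servings → $5.34.
avocado only: max(356/14, 2191/464) = 25.43 servings → $39.41.
sweet potato + carrots: the both-tight solution has a negative serving — not a feasible corner.
sweet potato + bell pepper with both tight: 2.684 servings and 2.425 servings → $3.20.
sweet potato + avocado: intersection lies outside the first quadrant.
carrots + bell pepper with both tight: 4.302 servings and 2.68 servings → $3.54.
carrots + avocado with both targets exact would need a negative amount; discard.
bell pepper + avocado with both tight: 2.404 servings and 3.447 servings → $6.79.
Cheapest feasible corner: $3.20.

$3.20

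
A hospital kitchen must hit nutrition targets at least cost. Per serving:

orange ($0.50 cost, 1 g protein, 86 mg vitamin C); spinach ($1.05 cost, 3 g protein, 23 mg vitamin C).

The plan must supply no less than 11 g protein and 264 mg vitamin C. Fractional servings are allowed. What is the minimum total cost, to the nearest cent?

At the optimum either one food covers both requirements or two foods hit both targets exactly; no other combination can be cheaper.
orange only: max(11/1, 264/86) = 11 servings → $5.50.
spinach only: max(11/3, 264/23) = 11.48 servings → $12.05.
orange + spinach with both tight: 2.294 servings and 2.902 servings → $4.19.
The minimum over all feasible corners is $4.19.

$4.19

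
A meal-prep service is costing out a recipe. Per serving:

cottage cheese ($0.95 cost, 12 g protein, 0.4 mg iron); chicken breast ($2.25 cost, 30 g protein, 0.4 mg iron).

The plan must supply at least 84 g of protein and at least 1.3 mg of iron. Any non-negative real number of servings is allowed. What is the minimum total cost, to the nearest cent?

With two linear requirements the optimum uses one or two foods; enumerate the corners.
cottage cheese only: max(84/12, 1.3/0.4) = 7 servings → $6.65.
chicken breast only: max(84/30, 1.3/0.4) = 3.25 servings → $7.31.
cottage cheese + chicken breast with both tight: 0.75 servings and 2.5 servings → $6.34.
Cheapest feasible corner: $6.34.

$6.34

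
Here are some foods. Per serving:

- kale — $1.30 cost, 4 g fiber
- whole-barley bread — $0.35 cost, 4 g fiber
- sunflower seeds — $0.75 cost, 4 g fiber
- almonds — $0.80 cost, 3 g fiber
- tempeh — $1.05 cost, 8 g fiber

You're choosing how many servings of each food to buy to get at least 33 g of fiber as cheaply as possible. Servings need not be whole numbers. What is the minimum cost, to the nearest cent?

$2.89

Cost per g of fiber: whole-barley bread $0.0875, tempeh $0.1313, sunflower seeds $0.1875, almonds $0.2667, kale $0.3250.
With no serving limits, use only whole-barley bread: 33 g / 4 g = 8.25 servings × $0.35 = $2.89.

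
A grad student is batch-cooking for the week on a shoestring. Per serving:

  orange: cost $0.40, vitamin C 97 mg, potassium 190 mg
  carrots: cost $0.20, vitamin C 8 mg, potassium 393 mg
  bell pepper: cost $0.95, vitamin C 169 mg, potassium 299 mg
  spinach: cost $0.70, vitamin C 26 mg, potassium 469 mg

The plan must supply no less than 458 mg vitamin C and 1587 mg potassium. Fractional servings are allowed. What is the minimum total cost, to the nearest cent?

$2.19

Two binding constraints pin down two serving amounts, so the optimal mix uses at most two foods. The candidates are each food alone (scaled to the tighter of vitamin C/potassium) and each pair with both constraints tight.
orange only: max(458/97, 1587/190) = 8.353 servings → $3.34.
carrots only: max(458/8, 1587/393) = 57.25 servings → $11.45.
bell pepper only: max(458/169, 1587/299) = 5.308 servings → $5.04.
spinach only: max(458/26, 1587/469) = 17.62 servings → $12.33.
orange + carrots with both tight: 4.571 servings and 1.828 servings → $2.19.
orange + bell pepper with both targets exact would need a negative amount; discard.
orange + spinach with both tight: 4.279 servings and 1.65 servings → $2.87.
carrots + bell pepper with both tight: 2.05 servings and 2.613 servings → $2.89.
carrots + spinach with both targets exact would need a negative amount; discard.
bell pepper + spinach with both tight: 2.428 servings and 1.836 servings → $3.59.
Cheapest feasible corner: $2.19.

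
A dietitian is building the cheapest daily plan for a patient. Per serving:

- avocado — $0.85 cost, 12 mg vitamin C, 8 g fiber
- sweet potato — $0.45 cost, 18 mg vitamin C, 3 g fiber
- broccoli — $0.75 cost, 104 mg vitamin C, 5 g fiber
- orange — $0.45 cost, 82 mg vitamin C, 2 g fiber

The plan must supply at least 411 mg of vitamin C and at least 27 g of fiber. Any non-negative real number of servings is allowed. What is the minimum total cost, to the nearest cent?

Compare the cost at each extreme point of the feasible region.
avocado only: max(411/12, 27/8) = 34.25 servings → $29.11.
sweet potato only: max(411/18, 27/3) = 22.83 servings → $10.28.
broccoli only: max(411/104, 27/5) = 5.4 servings → $4.05.
orange only: max(411/82, 27/2) = 13.5 servings → $6.08.
avocado + sweet potato with both targets exact would need a negative amount; discard.
avocado + broccoli with both tight: 0.9754 servings and 3.839 servings → $3.71.
avocado + orange with both tight: 2.203 servings and 4.69 servings → $3.98.
sweet potato + broccoli with both tight: 3.392 servings and 3.365 servings → $4.05.
sweet potato + orange with both tight: 6.629 servings and 3.557 servings → $4.58.
broccoli + orange: the both-tight solution has a negative serving — not a feasible corner.
The minimum over all feasible corners is $3.71.

$3.71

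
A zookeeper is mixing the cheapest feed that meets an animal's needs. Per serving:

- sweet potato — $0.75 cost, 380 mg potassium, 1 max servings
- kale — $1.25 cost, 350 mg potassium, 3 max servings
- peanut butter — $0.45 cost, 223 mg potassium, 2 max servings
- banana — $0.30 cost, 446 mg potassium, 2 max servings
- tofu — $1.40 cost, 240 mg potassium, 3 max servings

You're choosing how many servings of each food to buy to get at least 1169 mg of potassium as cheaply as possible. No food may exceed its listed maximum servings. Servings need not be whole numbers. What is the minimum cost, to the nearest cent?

$1.15

Cost per mg of potassium: banana $0.0007, sweet potato $0.0020, peanut butter $0.0020, kale $0.0036, tofu $0.0058.
Take 2 servings of banana: +892.0 mg potassium for $0.60 (total $0.60, still need 277.0 mg).
Take 0.7289 servings of sweet potato: +277.0 mg potassium for $0.55 (total $1.15, still need 0.0 mg).
Filling from the cheapest source first is optimal under one linear minimum: $1.15.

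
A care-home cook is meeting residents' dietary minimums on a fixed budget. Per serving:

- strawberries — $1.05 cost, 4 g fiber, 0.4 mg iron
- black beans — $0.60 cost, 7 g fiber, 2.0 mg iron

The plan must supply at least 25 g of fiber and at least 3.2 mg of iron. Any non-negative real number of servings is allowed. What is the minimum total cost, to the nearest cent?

At the optimum either one food covers both requirements or two foods hit both targets exactly; no other combination can be cheaper.
strawberries only: max(25/4, 3.2/0.4) = 8 servings → $8.40.
black beans only: max(25/7, 3.2/2.0) = 3.571 servings → $2.14.
strawberries + black beans with both tight: 5.308 servings and 0.5385 servings → $5.90.
Cheapest feasible corner: $2.14.

$2.14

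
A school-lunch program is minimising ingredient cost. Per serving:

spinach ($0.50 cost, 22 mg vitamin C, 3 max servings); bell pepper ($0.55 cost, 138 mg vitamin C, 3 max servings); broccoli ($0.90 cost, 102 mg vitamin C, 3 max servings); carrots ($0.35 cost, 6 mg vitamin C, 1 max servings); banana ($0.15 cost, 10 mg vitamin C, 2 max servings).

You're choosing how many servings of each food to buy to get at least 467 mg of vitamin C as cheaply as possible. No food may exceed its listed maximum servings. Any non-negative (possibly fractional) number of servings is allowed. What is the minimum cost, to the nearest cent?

Cost per mg of vitamin C: bell pepper $0.0040, broccoli $0.0088, banana $0.0150, spinach $0.0227, carrots $0.0583.
Take 3 servings of bell pepper: +414.0 mg vitamin C for $1.65 (total $1.65, still need 53.0 mg).
Take 0.5196 servings of broccoli: +53.0 mg vitamin C for $0.47 (total $2.12, still need 0.0 mg).
Greedy by cheapest-per-mg is optimal for a single linear constraint, so the minimum cost is $2.12.

$2.12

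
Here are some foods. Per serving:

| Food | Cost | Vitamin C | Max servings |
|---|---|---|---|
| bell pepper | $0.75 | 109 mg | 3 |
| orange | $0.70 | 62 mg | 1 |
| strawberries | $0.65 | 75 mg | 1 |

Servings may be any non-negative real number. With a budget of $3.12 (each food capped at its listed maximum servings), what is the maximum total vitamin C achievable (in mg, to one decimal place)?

421.5 mg

Vitamin C per dollar: bell pepper 145.3, strawberries 115.4, orange 88.57.
Take 3 servings of bell pepper: spends $2.25, +327.0 mg vitamin C (running total 327.0 mg).
Take 1 serving of strawberries: spends $0.65, +75.0 mg vitamin C (running total 402.0 mg).
Take 0.3143 servings of orange: spends $0.22, +19.5 mg vitamin C (running total 421.5 mg).
Greedy by best ratio exhausts the cost allowance optimally: 421.5 mg.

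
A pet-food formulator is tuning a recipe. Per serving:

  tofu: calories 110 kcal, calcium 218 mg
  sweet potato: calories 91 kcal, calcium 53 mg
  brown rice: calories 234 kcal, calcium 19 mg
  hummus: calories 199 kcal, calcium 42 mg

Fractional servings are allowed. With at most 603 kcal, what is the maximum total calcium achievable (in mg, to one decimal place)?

1195.0 mg

Calcium per kcal: tofu 1.982, sweet potato 0.5824, hummus 0.2111, brown rice 0.0812.
With no serving limits, spend the whole calories allowance on tofu: 603 kcal / 110 kcal × 218 mg = 1195.0 mg.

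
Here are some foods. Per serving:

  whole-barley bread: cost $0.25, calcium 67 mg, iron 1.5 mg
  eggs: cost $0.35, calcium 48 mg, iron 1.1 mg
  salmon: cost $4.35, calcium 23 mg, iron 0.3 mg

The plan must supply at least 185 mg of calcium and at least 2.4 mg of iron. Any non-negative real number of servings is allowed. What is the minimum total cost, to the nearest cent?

$0.69

With two linear requirements the optimum uses one or two foods; enumerate the corners.
whole-barley bread only: max(185/67, 2.4/1.5) = 2.761 servings → $0.69.
eggs only: max(185/48, 2.4/1.1) = 3.854 servings → $1.35.
salmon only: max(185/23, 2.4/0.3) = 8.043 servings → $34.99.
whole-barley bread + eggs: intersection lies outside the first quadrant.
whole-barley bread + salmon: the both-tight solution has a negative serving — not a feasible corner.
eggs + salmon: intersection lies outside the first quadrant.
So the least-cost plan costs $0.69.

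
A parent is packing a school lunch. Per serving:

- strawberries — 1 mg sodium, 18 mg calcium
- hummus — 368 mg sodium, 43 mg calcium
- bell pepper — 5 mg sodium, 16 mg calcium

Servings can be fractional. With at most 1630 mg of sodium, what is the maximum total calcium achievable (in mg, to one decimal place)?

29340.0 mg

Calcium per mg sodium: strawberries 18, bell pepper 3.2, hummus 0.1168.
With no serving limits, spend the whole sodium allowance on strawberries: 1630 mg / 1 mg × 18 mg = 29340.0 mg.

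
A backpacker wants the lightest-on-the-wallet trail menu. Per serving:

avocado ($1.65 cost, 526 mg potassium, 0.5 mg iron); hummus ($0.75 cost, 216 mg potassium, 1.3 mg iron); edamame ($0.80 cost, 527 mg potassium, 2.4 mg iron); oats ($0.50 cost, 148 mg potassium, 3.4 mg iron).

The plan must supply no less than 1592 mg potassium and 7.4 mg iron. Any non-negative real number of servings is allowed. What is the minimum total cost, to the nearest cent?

$2.43

At the optimum either one food covers both requirements or two foods hit both targets exactly; no other combination can be cheaper.
avocado only: max(1592/526, 7.4/0.5) = 14.8 servings → $24.42.
hummus only: max(1592/216, 7.4/1.3) = 7.37 servings → $5.53.
edamame only: max(1592/527, 7.4/2.4) = 3.083 servings → $2.47.
oats only: max(1592/148, 7.4/3.4) = 10.76 servings → $5.38.
avocado + hummus with both tight: 0.8183 servings and 5.378 servings → $5.38.
avocado + edamame: intersection lies outside the first quadrant.
avocado + oats with both tight: 2.518 servings and 1.806 servings → $5.06.
hummus + edamame with both tight: 0.4739 servings and 2.827 servings → $2.62.
hummus + oats with both targets exact would need a negative amount; discard.
edamame + oats with both tight: 3.005 servings and 0.05499 servings → $2.43.
Cheapest feasible corner: $2.43.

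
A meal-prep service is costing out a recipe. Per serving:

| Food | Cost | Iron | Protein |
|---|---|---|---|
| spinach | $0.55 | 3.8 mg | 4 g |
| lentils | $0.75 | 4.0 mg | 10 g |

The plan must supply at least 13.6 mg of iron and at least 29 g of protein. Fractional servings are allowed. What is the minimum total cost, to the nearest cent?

$2.40

At the optimum either one food covers both requirements or two foods hit both targets exactly; no other combination can be cheaper.
spinach only: max(13.6/3.8, 29/4) = 7.25 servings → $3.99.
lentils only: max(13.6/4.0, 29/10) = 3.4 servings → $2.55.
spinach + lentils with both tight: 0.9091 servings and 2.536 servings → $2.40.
The minimum over all feasible corners is $2.40.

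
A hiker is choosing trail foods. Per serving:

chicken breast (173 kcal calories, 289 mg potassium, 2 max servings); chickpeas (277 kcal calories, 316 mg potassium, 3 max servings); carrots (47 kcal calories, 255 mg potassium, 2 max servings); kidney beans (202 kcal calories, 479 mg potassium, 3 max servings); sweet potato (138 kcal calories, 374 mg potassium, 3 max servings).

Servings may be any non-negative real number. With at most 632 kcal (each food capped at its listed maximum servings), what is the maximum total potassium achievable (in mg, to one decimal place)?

Potassium per kcal: carrots 5.426, sweet potato 2.71, kidney beans 2.371, chicken breast 1.671, chickpeas 1.141.
Take 2 servings of carrots: uses 94 kcal, +510.0 mg potassium (running total 510.0 mg).
Take 3 servings of sweet potato: uses 414 kcal, +1122.0 mg potassium (running total 1632.0 mg).
Take 0.6139 servings of kidney beans: uses 124 kcal, +294.0 mg potassium (running total 1926.0 mg).
Filling greedily by potassium-per-kcal is optimal for one linear limit, giving 1926.0 mg.

1926.0 mg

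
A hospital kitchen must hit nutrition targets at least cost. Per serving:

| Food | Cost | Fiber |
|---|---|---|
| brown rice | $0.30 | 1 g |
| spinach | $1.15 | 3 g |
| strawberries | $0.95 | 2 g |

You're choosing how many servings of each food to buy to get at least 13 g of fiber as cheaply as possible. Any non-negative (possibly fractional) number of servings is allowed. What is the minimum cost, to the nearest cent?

Cost per g of fiber: brown rice $0.3000, spinach $0.3833, strawberries $0.4750.
With no serving limits, use only brown rice: 13 g / 1 g = 13 servings × $0.30 = $3.90.

$3.90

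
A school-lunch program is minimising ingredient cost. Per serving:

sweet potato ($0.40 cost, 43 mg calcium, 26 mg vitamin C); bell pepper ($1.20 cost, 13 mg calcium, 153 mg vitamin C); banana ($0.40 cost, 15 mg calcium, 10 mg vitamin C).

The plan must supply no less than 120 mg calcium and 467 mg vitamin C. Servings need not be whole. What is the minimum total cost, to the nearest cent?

$4.05

This is a tiny linear program; its minimum lies at a vertex of the feasible set. List the vertices and price them.
sweet potato only: max(120/43, 467/26) = 17.96 servings → $7.18.
bell pepper only: max(120/13, 467/153) = 9.231 servings → $11.08.
banana only: max(120/15, 467/10) = 46.7 servings → $18.68.
sweet potato + bell pepper with both tight: 1.969 servings and 2.718 servings → $4.05.
sweet potato + banana: the both-tight solution has a negative serving — not a feasible corner.
bell pepper + banana with both tight: 2.681 servings and 5.676 servings → $5.49.
Cheapest feasible corner: $4.05.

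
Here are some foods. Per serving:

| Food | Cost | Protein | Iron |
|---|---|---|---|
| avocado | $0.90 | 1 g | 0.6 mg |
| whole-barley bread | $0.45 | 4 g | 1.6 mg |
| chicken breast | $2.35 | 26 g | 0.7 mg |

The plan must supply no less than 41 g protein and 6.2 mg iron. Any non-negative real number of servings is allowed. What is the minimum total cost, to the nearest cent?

$4.01

Two binding constraints pin down two serving amounts, so the optimal mix uses at most two foods. The candidates are each food alone (scaled to the tighter of protein/iron) and each pair with both constraints tight.
avocado only: max(41/1, 6.2/0.6) = 41 servings → $36.90.
whole-barley bread only: max(41/4, 6.2/1.6) = 10.25 servings → $4.61.
chicken breast only: max(41/26, 6.2/0.7) = 8.857 servings → $20.81.
avocado + whole-barley bread: the both-tight solution has a negative serving — not a feasible corner.
avocado + chicken breast with both tight: 8.893 servings and 1.235 servings → $10.91.
whole-barley bread + chicken breast with both tight: 3.415 servings and 1.052 servings → $4.01.
So the least-cost plan costs $4.01.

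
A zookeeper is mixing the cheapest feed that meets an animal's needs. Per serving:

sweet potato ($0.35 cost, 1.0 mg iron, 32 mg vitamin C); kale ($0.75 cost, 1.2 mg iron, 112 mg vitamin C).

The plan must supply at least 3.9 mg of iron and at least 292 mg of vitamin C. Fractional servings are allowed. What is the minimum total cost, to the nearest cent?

$2.11

Two binding constraints pin down two serving amounts, so the optimal mix uses at most two foods. The candidates are each food alone (scaled to the tighter of iron/vitamin C) and each pair with both constraints tight.
sweet potato only: max(3.9/1.0, 292/32) = 9.125 servings → $3.19.
kale only: max(3.9/1.2, 292/112) = 3.25 servings → $2.44.
sweet potato + kale with both tight: 1.174 servings and 2.272 servings → $2.11.
The minimum over all feasible corners is $2.11.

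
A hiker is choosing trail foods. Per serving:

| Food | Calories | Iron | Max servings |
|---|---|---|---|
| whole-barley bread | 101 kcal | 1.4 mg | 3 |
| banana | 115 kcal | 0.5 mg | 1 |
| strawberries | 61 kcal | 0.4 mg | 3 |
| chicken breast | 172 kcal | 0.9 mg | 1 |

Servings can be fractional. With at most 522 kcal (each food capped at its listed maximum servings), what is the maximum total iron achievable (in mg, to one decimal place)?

Iron per kcal: whole-barley bread 0.01386, strawberries 0.006557, chicken breast 0.005233, banana 0.004348.
Take 3 servings of whole-barley bread: uses 303 kcal, +4.2 mg iron (running total 4.2 mg).
Take 3 servings of strawberries: uses 183 kcal, +1.2 mg iron (running total 5.4 mg).
Take 0.2093 servings of chicken breast: uses 36 kcal, +0.2 mg iron (running total 5.6 mg).
Filling greedily by iron-per-kcal is optimal for one linear limit, giving 5.6 mg.

5.6 mg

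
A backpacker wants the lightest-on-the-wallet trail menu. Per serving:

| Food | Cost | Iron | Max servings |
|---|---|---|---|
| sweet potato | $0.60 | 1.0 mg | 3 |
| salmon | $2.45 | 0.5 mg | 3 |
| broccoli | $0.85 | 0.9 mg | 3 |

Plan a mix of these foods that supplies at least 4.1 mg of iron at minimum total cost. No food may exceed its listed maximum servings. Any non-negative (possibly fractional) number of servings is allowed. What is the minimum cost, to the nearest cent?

$2.84

Cost per mg of iron: sweet potato $0.6000, broccoli $0.9444, salmon $4.9000.
Take 3 servings of sweet potato: +3.0 mg iron for $1.80 (total $1.80, still need 1.1 mg).
Take 1.222 servings of broccoli: +1.1 mg iron for $1.04 (total $2.84, still need 0.0 mg).
Filling from the cheapest source first is optimal under one linear minimum: $2.84.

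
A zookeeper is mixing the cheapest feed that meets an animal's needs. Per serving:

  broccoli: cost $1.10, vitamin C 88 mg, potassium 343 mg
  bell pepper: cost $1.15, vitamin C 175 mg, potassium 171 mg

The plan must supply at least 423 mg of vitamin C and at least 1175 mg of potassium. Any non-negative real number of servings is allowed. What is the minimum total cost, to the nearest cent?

$4.33

The cheapest plan sits at a corner of the feasible region — with two constraints it uses at most two foods.
broccoli only: max(423/88, 1175/343) = 4.807 servings → $5.29.
bell pepper only: max(423/175, 1175/171) = 6.871 servings → $7.90.
broccoli + bell pepper with both tight: 2.964 servings and 0.9269 servings → $4.33.
The minimum over all feasible corners is $4.33.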